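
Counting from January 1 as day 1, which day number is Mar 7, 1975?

66

Days in months before Mar: 31 + 28 = 59.
Plus 7 days into Mar → day 66.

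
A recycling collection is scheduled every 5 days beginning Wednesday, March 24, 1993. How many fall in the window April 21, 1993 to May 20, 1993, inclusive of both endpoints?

6

Occurrences land 5·i days after March 24, 1993 for i = 0, 1, 2, …
April 21, 1993 is 28 days after the start; 28 ÷ 5 = 5 remainder 3; since the remainder is 3, round up to i = 6. First occurrence in the window: #7 on April 23, 1993 (6×5 = 30 days in).
May 20, 1993 is 57 days after the start; 57 ÷ 5 = 11 remainder 2. Last occurrence in the window: #12 on May 18, 1993.
Occurrences #7 through #12: 6 in total.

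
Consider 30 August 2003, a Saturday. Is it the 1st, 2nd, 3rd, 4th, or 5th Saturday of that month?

Day 30 falls in week ⌈30/7⌉ of the month.
Days 1–7 hold the 1st Saturday, 8–14 the 2nd, 15–21 the 3rd, 22–28 the 4th, 29–31 the 5th.
30 is in the range for the 5th.

5th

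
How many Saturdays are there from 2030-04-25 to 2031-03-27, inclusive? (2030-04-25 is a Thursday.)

2030-04-25 is a Thursday; the first Saturday on or after it is 2030-04-27 (2 days later).
From 2030-04-27 to 2031-03-27: 248 + 86 = 334 days (rest of 2030, to 2031-03-27 in 2031).
334 ÷ 7 = 47 full weeks with remainder 5, so 47 more Saturdays after the first → 48.

48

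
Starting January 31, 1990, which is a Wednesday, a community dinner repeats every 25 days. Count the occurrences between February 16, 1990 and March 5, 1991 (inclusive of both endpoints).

Occurrences land 25·i days after January 31, 1990 for i = 0, 1, 2, …
February 16, 1990 is 16 days after the start; 16 ÷ 25 = 0 remainder 16; since the remainder is 16, round up to i = 1. First occurrence in the window: #2 on February 25, 1990 (1×25 = 25 days in).
March 5, 1991 is 398 days after the start; 398 ÷ 25 = 15 remainder 23. Last occurrence in the window: #16 on February 10, 1991.
Occurrences #2 through #16: 15 in total.

15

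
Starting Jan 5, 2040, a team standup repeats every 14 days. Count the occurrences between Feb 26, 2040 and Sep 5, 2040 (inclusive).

14

Occurrences land 14·i days after Jan 5, 2040 for i = 0, 1, 2, …
Feb 26, 2040 is 52 days after the start; 52 ÷ 14 = 3 remainder 10; since the remainder is 10, round up to i = 4. First occurrence in the window: #5 on Mar 1, 2040 (4×14 = 56 days in).
Sep 5, 2040 is 244 days after the start; 244 ÷ 14 = 17 remainder 6. Last occurrence in the window: #18 on Aug 30, 2040.
Occurrences #5 through #18: 14 in total.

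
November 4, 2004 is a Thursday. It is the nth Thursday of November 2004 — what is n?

Day 4 falls in week ⌈4/7⌉ of the month.
Days 1–7 hold the 1st Thursday, 8–14 the 2nd, 15–21 the 3rd, 22–28 the 4th, 29–31 the 5th.
4 is in the range for the 1st.

1st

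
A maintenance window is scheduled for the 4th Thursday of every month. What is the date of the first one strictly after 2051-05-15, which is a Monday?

2051-05-25

May 2051 starts on a Monday; its first Thursday is the 4th, so the 4th Thursday is the 25th — 2051-05-25.
2051-05-25 is after 2051-05-15, so that is the next one.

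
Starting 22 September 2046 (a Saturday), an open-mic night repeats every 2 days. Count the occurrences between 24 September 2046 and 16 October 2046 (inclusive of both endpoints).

Occurrences land 2·i days after 22 September 2046 for i = 0, 1, 2, …
24 September 2046 is 2 days after the start; 2 ÷ 2 = 1 remainder 0. First occurrence in the window: #2 on 24 September 2046 (1×2 = 2 days in).
16 October 2046 is 24 days after the start; 24 ÷ 2 = 12 remainder 0. Last occurrence in the window: #13 on 16 October 2046.
Occurrences #2 through #13: 12 in total.

12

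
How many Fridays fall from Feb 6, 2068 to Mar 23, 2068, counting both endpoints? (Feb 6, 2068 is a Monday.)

7

Feb 6, 2068 is a Monday; the first Friday on or after it is Feb 10, 2068 (4 days later).
From Feb 10, 2068 to Mar 23, 2068: 19 + 23 = 42 days (rest of Feb, Mar).
42 ÷ 7 = 6 full weeks with remainder 0, so 6 more Fridays after the first → 7.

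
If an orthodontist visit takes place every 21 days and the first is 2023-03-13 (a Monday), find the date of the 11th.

2023-10-09

The 11th occurrence is 10 intervals after the first: 10 × 21 = 210 days after 2023-03-13.
March has 31 days — 18 days to the end of March leaves 192.
April has 30 days (162 left).
May has 31 days (131 left).
June has 30 days (101 left).
July has 31 days (70 left).
August has 31 days (39 left).
September has 30 days (9 left).
9 days into October → 2023-10-09.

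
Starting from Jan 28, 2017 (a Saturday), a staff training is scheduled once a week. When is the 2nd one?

The 2nd occurrence is 1 interval after the first: 1 × 7 = 7 days after Jan 28, 2017.
Jan has 31 days — 3 days to the end of Jan leaves 4.
4 days into Feb → Feb 4, 2017.

Feb 4, 2017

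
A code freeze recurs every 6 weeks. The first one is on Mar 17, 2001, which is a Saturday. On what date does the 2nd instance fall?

Apr 28, 2001

The 2nd occurrence is 1 interval after the first: 1 × 42 = 42 days after Mar 17, 2001.
Mar has 31 days — 14 days to the end of Mar leaves 28.
28 days into Apr → Apr 28, 2001.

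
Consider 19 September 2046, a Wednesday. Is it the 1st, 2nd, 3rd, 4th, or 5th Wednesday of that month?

3rd

Day 19 falls in week ⌈19/7⌉ of the month.
Days 1–7 hold the 1st Wednesday, 8–14 the 2nd, 15–21 the 3rd, 22–28 the 4th, 29–31 the 5th.
19 is in the range for the 3rd.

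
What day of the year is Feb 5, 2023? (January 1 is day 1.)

Days in months before Feb: 31 = 31.
Plus 5 days into Feb → day 36.

36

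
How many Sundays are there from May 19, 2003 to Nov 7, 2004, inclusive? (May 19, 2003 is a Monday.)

77

May 19, 2003 is a Monday; the first Sunday on or after it is May 25, 2003 (6 days later).
From May 25, 2003 to Nov 7, 2004: 220 + 312 = 532 days (rest of 2003, to Nov 7, 2004 in 2004).
532 ÷ 7 = 76 full weeks with remainder 0, so 76 more Sundays after the first → 77.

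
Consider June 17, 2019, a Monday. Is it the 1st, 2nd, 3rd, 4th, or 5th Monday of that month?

3rd

Day 17 falls in week ⌈17/7⌉ of the month.
Days 1–7 hold the 1st Monday, 8–14 the 2nd, 15–21 the 3rd, 22–28 the 4th, 29–31 the 5th.
17 is in the range for the 3rd.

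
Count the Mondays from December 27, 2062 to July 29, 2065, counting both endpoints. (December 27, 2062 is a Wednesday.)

December 27, 2062 is a Wednesday; the first Monday on or after it is January 1, 2063 (5 days later).
From January 1, 2063 to July 29, 2065: 364 + 366 + 210 = 940 days (rest of 2063, 2064, to July 29, 2065 in 2065).
940 ÷ 7 = 134 full weeks with remainder 2, so 134 more Mondays after the first → 135.

135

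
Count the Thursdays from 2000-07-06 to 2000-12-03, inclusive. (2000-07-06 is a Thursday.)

2000-07-06 is a Thursday; the first Thursday on or after it is 2000-07-06.
From 2000-07-06 to 2000-12-03: 25 + 31 + 30 + 31 + 30 + 3 = 150 days (rest of July, August, September, October, November, December).
150 ÷ 7 = 21 full weeks with remainder 3, so 21 more Thursdays after the first → 22.

22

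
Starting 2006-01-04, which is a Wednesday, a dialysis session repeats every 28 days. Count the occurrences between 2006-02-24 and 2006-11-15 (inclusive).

Occurrences land 28·i days after 2006-01-04 for i = 0, 1, 2, …
2006-02-24 is 51 days after the start; 51 ÷ 28 = 1 remainder 23; since the remainder is 23, round up to i = 2. First occurrence in the window: #3 on 2006-03-01 (2×28 = 56 days in).
2006-11-15 is 315 days after the start; 315 ÷ 28 = 11 remainder 7. Last occurrence in the window: #12 on 2006-11-08.
Occurrences #3 through #12: 10 in total.

10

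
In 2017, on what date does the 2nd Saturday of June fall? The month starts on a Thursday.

June 2017 begins on a Thursday, so the first Saturday is June 3 (2 days later).
The 2nd Saturday is 1 weeks later: 3 + 7 = 10.

June 10, 2017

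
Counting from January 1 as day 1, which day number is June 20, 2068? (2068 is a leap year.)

Days in months before June: 31 + 29 + 31 + 30 + 31 = 152.
Plus 20 days into June → day 172.

172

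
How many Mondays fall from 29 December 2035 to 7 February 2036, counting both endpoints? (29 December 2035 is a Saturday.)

29 December 2035 is a Saturday; the first Monday on or after it is 31 December 2035 (2 days later).
From 31 December 2035 to 7 February 2036: 0 + 31 + 7 = 38 days (rest of December, January, February).
38 ÷ 7 = 5 full weeks with remainder 3, so 5 more Mondays after the first → 6.

6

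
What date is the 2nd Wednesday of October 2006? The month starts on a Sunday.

October 2006 begins on a Sunday, so the first Wednesday is October 4 (3 days later).
The 2nd Wednesday is 1 weeks later: 4 + 7 = 11.

11 October 2006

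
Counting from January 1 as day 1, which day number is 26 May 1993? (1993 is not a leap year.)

Days in months before May: 31 + 28 + 31 + 30 = 120.
Plus 26 days into May → day 146.

146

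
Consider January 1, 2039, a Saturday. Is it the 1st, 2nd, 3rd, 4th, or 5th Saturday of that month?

Day 1 falls in week ⌈1/7⌉ of the month.
Days 1–7 hold the 1st Saturday, 8–14 the 2nd, 15–21 the 3rd, 22–28 the 4th, 29–31 the 5th.
1 is in the range for the 1st.

1st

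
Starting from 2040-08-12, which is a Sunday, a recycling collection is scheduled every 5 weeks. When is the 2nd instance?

2040-09-16

The 2nd occurrence is 1 interval after the first: 1 × 35 = 35 days after 2040-08-12.
August has 31 days — 19 days to the end of August leaves 16.
16 days into September → 2040-09-16.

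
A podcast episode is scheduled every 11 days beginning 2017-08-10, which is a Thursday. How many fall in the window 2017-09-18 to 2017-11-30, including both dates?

7

Occurrences land 11·i days after 2017-08-10 for i = 0, 1, 2, …
2017-09-18 is 39 days after the start; 39 ÷ 11 = 3 remainder 6; since the remainder is 6, round up to i = 4. First occurrence in the window: #5 on 2017-09-23 (4×11 = 44 days in).
2017-11-30 is 112 days after the start; 112 ÷ 11 = 10 remainder 2. Last occurrence in the window: #11 on 2017-11-28.
Occurrences #5 through #11: 7 in total.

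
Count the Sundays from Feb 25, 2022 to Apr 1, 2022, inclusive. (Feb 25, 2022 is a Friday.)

5

Feb 25, 2022 is a Friday; the first Sunday on or after it is Feb 27, 2022 (2 days later).
From Feb 27, 2022 to Apr 1, 2022: 1 + 31 + 1 = 33 days (rest of Feb, Mar, Apr).
33 ÷ 7 = 4 full weeks with remainder 5, so 4 more Sundays after the first → 5.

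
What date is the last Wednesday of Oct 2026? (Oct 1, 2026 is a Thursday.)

Oct 28, 2026

Oct 2026 begins on a Thursday, so the first Wednesday is Oct 7 (6 days later).
Oct 2026 has 31 days. Adding weeks: 7, 14, 21, 28 — the last one ≤ 31 is the 28th.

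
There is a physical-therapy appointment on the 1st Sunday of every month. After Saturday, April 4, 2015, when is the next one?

April 2015 starts on a Wednesday, so its 1st Sunday is April 5, 2015 (4 days in).
April 5, 2015 is after April 4, 2015, so that is the next one.

April 5, 2015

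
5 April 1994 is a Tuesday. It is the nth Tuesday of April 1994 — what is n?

Day 5 falls in week ⌈5/7⌉ of the month.
Days 1–7 hold the 1st Tuesday, 8–14 the 2nd, 15–21 the 3rd, 22–28 the 4th, 29–31 the 5th.
5 is in the range for the 1st.

1st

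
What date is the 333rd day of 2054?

January has 31 days (333 − 31 = 302 remain).
February has 28 days (302 − 28 = 274 remain).
March has 31 days (274 − 31 = 243 remain).
April has 30 days (243 − 30 = 213 remain).
May has 31 days (213 − 31 = 182 remain).
June has 30 days (182 − 30 = 152 remain).
July has 31 days (152 − 31 = 121 remain).
August has 31 days (121 − 31 = 90 remain).
September has 30 days (90 − 30 = 60 remain).
October has 31 days (60 − 31 = 29 remain).
29 into November → November 29.

November 29, 2054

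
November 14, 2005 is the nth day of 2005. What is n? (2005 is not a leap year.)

Days in months before November: 31 + 28 + 31 + 30 + 31 + 30 + 31 + 31 + 30 + 31 = 304.
Plus 14 days into November → day 318.

318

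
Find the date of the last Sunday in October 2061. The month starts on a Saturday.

October 30, 2061

October 2061 begins on a Saturday, so the first Sunday is October 2 (1 day later).
October 2061 has 31 days. Adding weeks: 2, 9, 16, 23, 30 — the last one ≤ 31 is the 30th.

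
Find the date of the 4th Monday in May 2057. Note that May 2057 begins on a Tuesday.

May 28, 2057

May 2057 begins on a Tuesday, so the first Monday is May 7 (6 days later).
The 4th Monday is 3 weeks later: 7 + 21 = 28.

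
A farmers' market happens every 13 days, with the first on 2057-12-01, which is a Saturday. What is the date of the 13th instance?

2058-05-06

The 13th occurrence is 12 intervals after the first: 12 × 13 = 156 days after 2057-12-01.
December has 31 days — 30 days to the end of December leaves 126.
January has 31 days (95 left).
February has 28 days (67 left).
March has 31 days (36 left).
April has 30 days (6 left).
6 days into May → 2058-05-06.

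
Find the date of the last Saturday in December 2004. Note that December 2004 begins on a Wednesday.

December 25, 2004

December 2004 begins on a Wednesday, so the first Saturday is December 4 (3 days later).
December 2004 has 31 days. Adding weeks: 4, 11, 18, 25 — the last one ≤ 31 is the 25th.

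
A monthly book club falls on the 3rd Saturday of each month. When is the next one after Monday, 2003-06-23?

June 2003 starts on a Sunday; its first Saturday is the 7th, so the 3rd Saturday is the 21st — 2003-06-21.
That is not after 2003-06-23, so look at July 2003.
July 2003 starts on a Tuesday; its first Saturday is the 5th, so the 3rd Saturday is the 19th — 2003-07-19.

2003-07-19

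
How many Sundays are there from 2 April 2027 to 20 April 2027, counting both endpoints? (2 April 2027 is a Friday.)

2 April 2027 is a Friday; the first Sunday on or after it is 4 April 2027 (2 days later).
From 4 April 2027 to 20 April 2027 is 20 − 4 = 16 days.
16 ÷ 7 = 2 full weeks with remainder 2, so 2 more Sundays after the first → 3.

3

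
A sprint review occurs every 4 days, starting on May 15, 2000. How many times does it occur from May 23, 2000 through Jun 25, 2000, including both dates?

Occurrences land 4·i days after May 15, 2000 for i = 0, 1, 2, …
May 23, 2000 is 8 days after the start; 8 ÷ 4 = 2 remainder 0. First occurrence in the window: #3 on May 23, 2000 (2×4 = 8 days in).
Jun 25, 2000 is 41 days after the start; 41 ÷ 4 = 10 remainder 1. Last occurrence in the window: #11 on Jun 24, 2000.
Occurrences #3 through #11: 9 in total.

9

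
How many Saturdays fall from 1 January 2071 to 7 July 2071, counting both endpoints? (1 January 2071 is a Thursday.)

27

1 January 2071 is a Thursday; the first Saturday on or after it is 3 January 2071 (2 days later).
From 3 January 2071 to 7 July 2071: 28 + 28 + 31 + 30 + 31 + 30 + 7 = 185 days (rest of January, February, March, April, May, June, July).
185 ÷ 7 = 26 full weeks with remainder 3, so 26 more Saturdays after the first → 27.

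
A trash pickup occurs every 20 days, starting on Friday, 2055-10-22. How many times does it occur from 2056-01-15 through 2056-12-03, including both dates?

16

Occurrences land 20·i days after 2055-10-22 for i = 0, 1, 2, …
2056-01-15 is 85 days after the start; 85 ÷ 20 = 4 remainder 5; since the remainder is 5, round up to i = 5. First occurrence in the window: #6 on 2056-01-30 (5×20 = 100 days in).
2056-12-03 is 408 days after the start; 408 ÷ 20 = 20 remainder 8. Last occurrence in the window: #21 on 2056-11-25.
Occurrences #6 through #21: 16 in total.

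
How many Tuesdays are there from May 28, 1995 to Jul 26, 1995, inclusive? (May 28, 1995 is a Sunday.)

May 28, 1995 is a Sunday; the first Tuesday on or after it is May 30, 1995 (2 days later).
From May 30, 1995 to Jul 26, 1995: 1 + 30 + 26 = 57 days (rest of May, Jun, Jul).
57 ÷ 7 = 8 full weeks with remainder 1, so 8 more Tuesdays after the first → 9.

9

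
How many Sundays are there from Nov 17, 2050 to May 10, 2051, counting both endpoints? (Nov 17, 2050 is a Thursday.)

25

Nov 17, 2050 is a Thursday; the first Sunday on or after it is Nov 20, 2050 (3 days later).
From Nov 20, 2050 to May 10, 2051: 10 + 31 + 31 + 28 + 31 + 30 + 10 = 171 days (rest of Nov, Dec, Jan, Feb, Mar, Apr, May).
171 ÷ 7 = 24 full weeks with remainder 3, so 24 more Sundays after the first → 25.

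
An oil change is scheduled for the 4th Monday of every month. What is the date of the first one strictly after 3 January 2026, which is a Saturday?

January 2026 starts on a Thursday; its first Monday is the 5th, so the 4th Monday is the 26th — 26 January 2026.
26 January 2026 is after 3 January 2026, so that is the next one.

26 January 2026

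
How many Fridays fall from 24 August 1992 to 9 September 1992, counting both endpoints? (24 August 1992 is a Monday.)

24 August 1992 is a Monday; the first Friday on or after it is 28 August 1992 (4 days later).
From 28 August 1992 to 9 September 1992: 3 + 9 = 12 days (rest of August, September).
12 ÷ 7 = 1 full weeks with remainder 5, so 1 more Fridays after the first → 2.

2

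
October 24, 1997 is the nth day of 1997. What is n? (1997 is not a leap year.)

Days in months before October: 31 + 28 + 31 + 30 + 31 + 30 + 31 + 31 + 30 = 273.
Plus 24 days into October → day 297.

297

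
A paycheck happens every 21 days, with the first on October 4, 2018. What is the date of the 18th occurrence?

September 26, 2019

The 18th occurrence is 17 intervals after the first: 17 × 21 = 357 days after October 4, 2018.
October has 31 days — 27 days to the end of October leaves 330.
November has 30 days (300 left).
December has 31 days (269 left).
January has 31 days (238 left).
February has 28 days (210 left).
March has 31 days (179 left).
April has 30 days (149 left).
May has 31 days (118 left).
June has 30 days (88 left).
July has 31 days (57 left).
August has 31 days (26 left).
26 days into September → September 26, 2019.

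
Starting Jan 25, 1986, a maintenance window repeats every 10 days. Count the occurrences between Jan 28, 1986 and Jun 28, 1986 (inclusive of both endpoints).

Occurrences land 10·i days after Jan 25, 1986 for i = 0, 1, 2, …
Jan 28, 1986 is 3 days after the start; 3 ÷ 10 = 0 remainder 3; since the remainder is 3, round up to i = 1. First occurrence in the window: #2 on Feb 4, 1986 (1×10 = 10 days in).
Jun 28, 1986 is 154 days after the start; 154 ÷ 10 = 15 remainder 4. Last occurrence in the window: #16 on Jun 24, 1986.
Occurrences #2 through #16: 15 in total.

15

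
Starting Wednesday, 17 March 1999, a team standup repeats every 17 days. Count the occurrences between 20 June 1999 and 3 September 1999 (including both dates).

Occurrences land 17·i days after 17 March 1999 for i = 0, 1, 2, …
20 June 1999 is 95 days after the start; 95 ÷ 17 = 5 remainder 10; since the remainder is 10, round up to i = 6. First occurrence in the window: #7 on 27 June 1999 (6×17 = 102 days in).
3 September 1999 is 170 days after the start; 170 ÷ 17 = 10 remainder 0. Last occurrence in the window: #11 on 3 September 1999.
Occurrences #7 through #11: 5 in total.

5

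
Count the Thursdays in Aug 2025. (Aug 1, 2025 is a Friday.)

4

Aug 1, 2025 is a Friday; the first Thursday on or after it is Aug 7, 2025 (6 days later).
From Aug 7, 2025 to Aug 31, 2025 is 31 − 7 = 24 days.
24 ÷ 7 = 3 full weeks with remainder 3, so 3 more Thursdays after the first → 4.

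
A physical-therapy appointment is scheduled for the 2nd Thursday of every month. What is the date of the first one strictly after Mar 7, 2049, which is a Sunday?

Mar 11, 2049

Mar 2049 starts on a Monday; its first Thursday is the 4th, so the 2nd Thursday is the 11th — Mar 11, 2049.
Mar 11, 2049 is after Mar 7, 2049, so that is the next one.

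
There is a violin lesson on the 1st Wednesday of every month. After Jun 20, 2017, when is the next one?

Jun 2017 starts on a Thursday, so its 1st Wednesday is Jun 7, 2017 (6 days in).
That is not after Jun 20, 2017, so look at Jul 2017.
Jul 2017 starts on a Saturday, so its 1st Wednesday is Jul 5, 2017 (4 days in).

Jul 5, 2017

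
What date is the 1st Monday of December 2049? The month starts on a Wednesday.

December 2049 begins on a Wednesday, so the first Monday is December 6 (5 days later).

2049-12-06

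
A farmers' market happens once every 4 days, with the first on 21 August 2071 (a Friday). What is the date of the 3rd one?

The 3rd occurrence is 2 intervals after the first: 2 × 4 = 8 days after 21 August 2071.
8 days later is 29 August 2071.

29 August 2071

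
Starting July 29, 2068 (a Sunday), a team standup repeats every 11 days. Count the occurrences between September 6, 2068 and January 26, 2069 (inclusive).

13

Occurrences land 11·i days after July 29, 2068 for i = 0, 1, 2, …
September 6, 2068 is 39 days after the start; 39 ÷ 11 = 3 remainder 6; since the remainder is 6, round up to i = 4. First occurrence in the window: #5 on September 11, 2068 (4×11 = 44 days in).
January 26, 2069 is 181 days after the start; 181 ÷ 11 = 16 remainder 5. Last occurrence in the window: #17 on January 21, 2069.
Occurrences #5 through #17: 13 in total.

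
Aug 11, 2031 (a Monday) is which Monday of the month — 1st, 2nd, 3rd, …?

Day 11 falls in week ⌈11/7⌉ of the month.
Days 1–7 hold the 1st Monday, 8–14 the 2nd, 15–21 the 3rd, 22–28 the 4th, 29–31 the 5th.
11 is in the range for the 2nd.

2nd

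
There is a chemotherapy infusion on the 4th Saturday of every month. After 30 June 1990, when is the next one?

June 1990 starts on a Friday; its first Saturday is the 2nd, so the 4th Saturday is the 23rd — 23 June 1990.
That is not after 30 June 1990, so look at July 1990.
July 1990 starts on a Sunday; its first Saturday is the 7th, so the 4th Saturday is the 28th — 28 July 1990.

28 July 1990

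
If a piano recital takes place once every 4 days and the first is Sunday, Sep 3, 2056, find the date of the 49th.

The 49th occurrence is 48 intervals after the first: 48 × 4 = 192 days after Sep 3, 2056.
Sep has 30 days — 27 days to the end of Sep leaves 165.
Oct has 31 days (134 left).
Nov has 30 days (104 left).
Dec has 31 days (73 left).
Jan has 31 days (42 left).
Feb has 28 days (14 left).
14 days into Mar → Mar 14, 2057.

Mar 14, 2057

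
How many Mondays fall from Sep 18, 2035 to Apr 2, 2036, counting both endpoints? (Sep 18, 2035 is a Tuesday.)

Sep 18, 2035 is a Tuesday; the first Monday on or after it is Sep 24, 2035 (6 days later).
From Sep 24, 2035 to Apr 2, 2036: 6 + 31 + 30 + 31 + 31 + 29 + 31 + 2 = 191 days (rest of Sep, Oct, Nov, Dec, Jan, Feb, Mar, Apr).
191 ÷ 7 = 27 full weeks with remainder 2, so 27 more Mondays after the first → 28.

28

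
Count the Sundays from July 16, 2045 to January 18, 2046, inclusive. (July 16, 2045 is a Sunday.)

27

July 16, 2045 is a Sunday; the first Sunday on or after it is July 16, 2045.
From July 16, 2045 to January 18, 2046: 15 + 31 + 30 + 31 + 30 + 31 + 18 = 186 days (rest of July, August, September, October, November, December, January).
186 ÷ 7 = 26 full weeks with remainder 4, so 26 more Sundays after the first → 27.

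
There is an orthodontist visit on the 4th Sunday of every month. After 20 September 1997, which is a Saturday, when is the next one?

28 September 1997

September 1997 starts on a Monday; its first Sunday is the 7th, so the 4th Sunday is the 28th — 28 September 1997.
28 September 1997 is after 20 September 1997, so that is the next one.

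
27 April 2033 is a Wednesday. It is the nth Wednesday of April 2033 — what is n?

Day 27 falls in week ⌈27/7⌉ of the month.
Days 1–7 hold the 1st Wednesday, 8–14 the 2nd, 15–21 the 3rd, 22–28 the 4th, 29–31 the 5th.
27 is in the range for the 4th.

4th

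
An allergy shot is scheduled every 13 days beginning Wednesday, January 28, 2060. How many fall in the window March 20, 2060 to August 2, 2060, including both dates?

11

Occurrences land 13·i days after January 28, 2060 for i = 0, 1, 2, …
March 20, 2060 is 52 days after the start; 52 ÷ 13 = 4 remainder 0. First occurrence in the window: #5 on March 20, 2060 (4×13 = 52 days in).
August 2, 2060 is 187 days after the start; 187 ÷ 13 = 14 remainder 5. Last occurrence in the window: #15 on July 28, 2060.
Occurrences #5 through #15: 11 in total.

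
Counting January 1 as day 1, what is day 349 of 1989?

Dec 15, 1989

Jan has 31 days (349 − 31 = 318 remain).
Feb has 28 days (318 − 28 = 290 remain).
Mar has 31 days (290 − 31 = 259 remain).
Apr has 30 days (259 − 30 = 229 remain).
May has 31 days (229 − 31 = 198 remain).
Jun has 30 days (198 − 30 = 168 remain).
Jul has 31 days (168 − 31 = 137 remain).
Aug has 31 days (137 − 31 = 106 remain).
Sep has 30 days (106 − 30 = 76 remain).
Oct has 31 days (76 − 31 = 45 remain).
Nov has 30 days (45 − 30 = 15 remain).
15 into Dec → Dec 15.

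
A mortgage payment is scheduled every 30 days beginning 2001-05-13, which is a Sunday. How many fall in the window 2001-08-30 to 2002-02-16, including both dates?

6

Occurrences land 30·i days after 2001-05-13 for i = 0, 1, 2, …
2001-08-30 is 109 days after the start; 109 ÷ 30 = 3 remainder 19; since the remainder is 19, round up to i = 4. First occurrence in the window: #5 on 2001-09-10 (4×30 = 120 days in).
2002-02-16 is 279 days after the start; 279 ÷ 30 = 9 remainder 9. Last occurrence in the window: #10 on 2002-02-07.
Occurrences #5 through #10: 6 in total.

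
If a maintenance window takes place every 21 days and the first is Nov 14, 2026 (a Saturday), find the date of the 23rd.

The 23rd occurrence is 22 intervals after the first: 22 × 21 = 462 days after Nov 14, 2026.
Nov has 30 days — 16 days to the end of Nov leaves 446.
From end of Nov to end of 2026 is 31 days (415 left).
2027 has 365 days (50 left).
Jan has 31 days (19 left).
19 days into Feb → Feb 19, 2028.

Feb 19, 2028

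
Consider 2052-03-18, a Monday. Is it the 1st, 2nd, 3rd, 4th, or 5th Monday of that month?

3rd

Day 18 falls in week ⌈18/7⌉ of the month.
Days 1–7 hold the 1st Monday, 8–14 the 2nd, 15–21 the 3rd, 22–28 the 4th, 29–31 the 5th.
18 is in the range for the 3rd.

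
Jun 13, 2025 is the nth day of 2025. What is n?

Days in months before Jun: 31 + 28 + 31 + 30 + 31 = 151.
Plus 13 days into Jun → day 164.

164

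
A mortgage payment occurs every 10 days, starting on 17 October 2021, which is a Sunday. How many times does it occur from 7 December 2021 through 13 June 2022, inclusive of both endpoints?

18

Occurrences land 10·i days after 17 October 2021 for i = 0, 1, 2, …
7 December 2021 is 51 days after the start; 51 ÷ 10 = 5 remainder 1; since the remainder is 1, round up to i = 6. First occurrence in the window: #7 on 16 December 2021 (6×10 = 60 days in).
13 June 2022 is 239 days after the start; 239 ÷ 10 = 23 remainder 9. Last occurrence in the window: #24 on 4 June 2022.
Occurrences #7 through #24: 18 in total.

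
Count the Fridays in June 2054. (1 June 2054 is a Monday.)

1 June 2054 is a Monday; the first Friday on or after it is 5 June 2054 (4 days later).
From 5 June 2054 to 30 June 2054 is 30 − 5 = 25 days.
25 ÷ 7 = 3 full weeks with remainder 4, so 3 more Fridays after the first → 4.

4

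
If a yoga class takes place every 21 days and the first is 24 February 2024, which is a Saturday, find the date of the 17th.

The 17th occurrence is 16 intervals after the first: 16 × 21 = 336 days after 24 February 2024.
February has 29 days — 5 days to the end of February leaves 331.
March has 31 days (300 left).
April has 30 days (270 left).
May has 31 days (239 left).
June has 30 days (209 left).
July has 31 days (178 left).
August has 31 days (147 left).
September has 30 days (117 left).
October has 31 days (86 left).
November has 30 days (56 left).
December has 31 days (25 left).
25 days into January → 25 January 2025.

25 January 2025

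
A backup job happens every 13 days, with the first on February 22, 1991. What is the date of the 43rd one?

The 43rd occurrence is 42 intervals after the first: 42 × 13 = 546 days after February 22, 1991.
February has 28 days — 6 days to the end of February leaves 540.
From end of February to end of 1991 is 306 days (234 left).
January has 31 days (203 left).
February has 29 days (174 left).
March has 31 days (143 left).
April has 30 days (113 left).
May has 31 days (82 left).
June has 30 days (52 left).
July has 31 days (21 left).
21 days into August → August 21, 1992.

August 21, 1992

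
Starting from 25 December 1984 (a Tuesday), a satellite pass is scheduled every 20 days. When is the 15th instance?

The 15th occurrence is 14 intervals after the first: 14 × 20 = 280 days after 25 December 1984.
December has 31 days — 6 days to the end of December leaves 274.
January has 31 days (243 left).
February has 28 days (215 left).
March has 31 days (184 left).
April has 30 days (154 left).
May has 31 days (123 left).
June has 30 days (93 left).
July has 31 days (62 left).
August has 31 days (31 left).
September has 30 days (1 left).
1 day into October → 1 October 1985.

1 October 1985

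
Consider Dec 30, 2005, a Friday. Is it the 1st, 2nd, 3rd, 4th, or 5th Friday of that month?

5th

Day 30 falls in week ⌈30/7⌉ of the month.
Days 1–7 hold the 1st Friday, 8–14 the 2nd, 15–21 the 3rd, 22–28 the 4th, 29–31 the 5th.
30 is in the range for the 5th.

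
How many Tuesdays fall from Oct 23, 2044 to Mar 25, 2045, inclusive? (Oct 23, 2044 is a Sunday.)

Oct 23, 2044 is a Sunday; the first Tuesday on or after it is Oct 25, 2044 (2 days later).
From Oct 25, 2044 to Mar 25, 2045: 6 + 30 + 31 + 31 + 28 + 25 = 151 days (rest of Oct, Nov, Dec, Jan, Feb, Mar).
151 ÷ 7 = 21 full weeks with remainder 4, so 21 more Tuesdays after the first → 22.

22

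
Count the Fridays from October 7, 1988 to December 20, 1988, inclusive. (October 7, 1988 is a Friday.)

11

October 7, 1988 is a Friday; the first Friday on or after it is October 7, 1988.
From October 7, 1988 to December 20, 1988: 24 + 30 + 20 = 74 days (rest of October, November, December).
74 ÷ 7 = 10 full weeks with remainder 4, so 10 more Fridays after the first → 11.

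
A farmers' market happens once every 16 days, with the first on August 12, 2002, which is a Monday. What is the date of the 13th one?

The 13th occurrence is 12 intervals after the first: 12 × 16 = 192 days after August 12, 2002.
August has 31 days — 19 days to the end of August leaves 173.
September has 30 days (143 left).
October has 31 days (112 left).
November has 30 days (82 left).
December has 31 days (51 left).
January has 31 days (20 left).
20 days into February → February 20, 2003.

February 20, 2003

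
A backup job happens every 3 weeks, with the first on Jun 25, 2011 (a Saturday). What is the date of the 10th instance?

The 10th occurrence is 9 intervals after the first: 9 × 21 = 189 days after Jun 25, 2011.
Jun has 30 days — 5 days to the end of Jun leaves 184.
Jul has 31 days (153 left).
Aug has 31 days (122 left).
Sep has 30 days (92 left).
Oct has 31 days (61 left).
Nov has 30 days (31 left).
31 days into Dec → Dec 31, 2011.

Dec 31, 2011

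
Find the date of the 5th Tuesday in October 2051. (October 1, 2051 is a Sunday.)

October 31, 2051

October 2051 begins on a Sunday, so the first Tuesday is October 3 (2 days later).
The 5th Tuesday is 4 weeks later: 3 + 28 = 31.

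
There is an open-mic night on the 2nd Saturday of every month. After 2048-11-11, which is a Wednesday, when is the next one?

2048-11-14

November 2048 starts on a Sunday; its first Saturday is the 7th, so the 2nd Saturday is the 14th — 2048-11-14.
2048-11-14 is after 2048-11-11, so that is the next one.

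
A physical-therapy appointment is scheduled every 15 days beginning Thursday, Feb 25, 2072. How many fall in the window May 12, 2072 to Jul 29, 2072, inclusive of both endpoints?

5

Occurrences land 15·i days after Feb 25, 2072 for i = 0, 1, 2, …
May 12, 2072 is 77 days after the start; 77 ÷ 15 = 5 remainder 2; since the remainder is 2, round up to i = 6. First occurrence in the window: #7 on May 25, 2072 (6×15 = 90 days in).
Jul 29, 2072 is 155 days after the start; 155 ÷ 15 = 10 remainder 5. Last occurrence in the window: #11 on Jul 24, 2072.
Occurrences #7 through #11: 5 in total.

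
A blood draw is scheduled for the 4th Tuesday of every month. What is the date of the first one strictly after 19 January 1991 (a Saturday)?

January 1991 starts on a Tuesday; its first Tuesday is the 1st, so the 4th Tuesday is the 22nd — 22 January 1991.
22 January 1991 is after 19 January 1991, so that is the next one.

22 January 1991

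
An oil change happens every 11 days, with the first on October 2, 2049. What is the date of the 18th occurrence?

April 7, 2050

The 18th occurrence is 17 intervals after the first: 17 × 11 = 187 days after October 2, 2049.
October has 31 days — 29 days to the end of October leaves 158.
November has 30 days (128 left).
December has 31 days (97 left).
January has 31 days (66 left).
February has 28 days (38 left).
March has 31 days (7 left).
7 days into April → April 7, 2050.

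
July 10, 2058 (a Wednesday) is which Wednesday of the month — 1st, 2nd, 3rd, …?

2nd

Day 10 falls in week ⌈10/7⌉ of the month.
Days 1–7 hold the 1st Wednesday, 8–14 the 2nd, 15–21 the 3rd, 22–28 the 4th, 29–31 the 5th.
10 is in the range for the 2nd.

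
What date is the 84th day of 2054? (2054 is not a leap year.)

March 25, 2054

January has 31 days (84 − 31 = 53 remain).
February has 28 days (53 − 28 = 25 remain).
25 into March → March 25.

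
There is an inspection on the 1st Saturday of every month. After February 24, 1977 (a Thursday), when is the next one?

February 1977 starts on a Tuesday, so its 1st Saturday is February 5, 1977 (4 days in).
That is not after February 24, 1977, so look at March 1977.
March 1977 starts on a Tuesday, so its 1st Saturday is March 5, 1977 (4 days in).

March 5, 1977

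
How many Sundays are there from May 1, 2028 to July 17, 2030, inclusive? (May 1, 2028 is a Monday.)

115

May 1, 2028 is a Monday; the first Sunday on or after it is May 7, 2028 (6 days later).
From May 7, 2028 to July 17, 2030: 238 + 365 + 198 = 801 days (rest of 2028, 2029, to July 17, 2030 in 2030).
801 ÷ 7 = 114 full weeks with remainder 3, so 114 more Sundays after the first → 115.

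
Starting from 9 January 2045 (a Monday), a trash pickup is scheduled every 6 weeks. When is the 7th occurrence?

The 7th occurrence is 6 intervals after the first: 6 × 42 = 252 days after 9 January 2045.
January has 31 days — 22 days to the end of January leaves 230.
February has 28 days (202 left).
March has 31 days (171 left).
April has 30 days (141 left).
May has 31 days (110 left).
June has 30 days (80 left).
July has 31 days (49 left).
August has 31 days (18 left).
18 days into September → 18 September 2045.

18 September 2045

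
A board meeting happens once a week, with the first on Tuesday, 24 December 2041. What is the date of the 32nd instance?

29 July 2042

The 32nd occurrence is 31 intervals after the first: 31 × 7 = 217 days after 24 December 2041.
December has 31 days — 7 days to the end of December leaves 210.
January has 31 days (179 left).
February has 28 days (151 left).
March has 31 days (120 left).
April has 30 days (90 left).
May has 31 days (59 left).
June has 30 days (29 left).
29 days into July → 29 July 2042.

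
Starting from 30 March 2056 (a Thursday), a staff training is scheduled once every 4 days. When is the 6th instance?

19 April 2056

The 6th occurrence is 5 intervals after the first: 5 × 4 = 20 days after 30 March 2056.
March has 31 days — 1 day to the end of March leaves 19.
19 days into April → 19 April 2056.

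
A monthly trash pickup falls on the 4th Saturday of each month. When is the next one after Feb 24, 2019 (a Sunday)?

Feb 2019 starts on a Friday; its first Saturday is the 2nd, so the 4th Saturday is the 23rd — Feb 23, 2019.
That is not after Feb 24, 2019, so look at Mar 2019.
Mar 2019 starts on a Friday; its first Saturday is the 2nd, so the 4th Saturday is the 23rd — Mar 23, 2019.

Mar 23, 2019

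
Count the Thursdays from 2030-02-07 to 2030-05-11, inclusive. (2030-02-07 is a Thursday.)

14

2030-02-07 is a Thursday; the first Thursday on or after it is 2030-02-07.
From 2030-02-07 to 2030-05-11: 21 + 31 + 30 + 11 = 93 days (rest of February, March, April, May).
93 ÷ 7 = 13 full weeks with remainder 2, so 13 more Thursdays after the first → 14.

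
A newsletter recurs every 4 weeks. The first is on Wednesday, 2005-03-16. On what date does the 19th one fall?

The 19th occurrence is 18 intervals after the first: 18 × 28 = 504 days after 2005-03-16.
March has 31 days — 15 days to the end of March leaves 489.
From end of March to end of 2005 is 275 days (214 left).
January has 31 days (183 left).
February has 28 days (155 left).
March has 31 days (124 left).
April has 30 days (94 left).
May has 31 days (63 left).
June has 30 days (33 left).
July has 31 days (2 left).
2 days into August → 2006-08-02.

2006-08-02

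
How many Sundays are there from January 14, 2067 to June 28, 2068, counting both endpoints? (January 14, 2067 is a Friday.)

January 14, 2067 is a Friday; the first Sunday on or after it is January 16, 2067 (2 days later).
From January 16, 2067 to June 28, 2068: 349 + 180 = 529 days (rest of 2067, to June 28, 2068 in 2068).
529 ÷ 7 = 75 full weeks with remainder 4, so 75 more Sundays after the first → 76.

76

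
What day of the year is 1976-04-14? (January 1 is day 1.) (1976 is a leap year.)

105

Days in months before April: 31 + 29 + 31 = 91.
Plus 14 days into April → day 105.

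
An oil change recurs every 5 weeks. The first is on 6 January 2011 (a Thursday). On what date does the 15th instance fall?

The 15th occurrence is 14 intervals after the first: 14 × 35 = 490 days after 6 January 2011.
January has 31 days — 25 days to the end of January leaves 465.
From end of January to end of 2011 is 334 days (131 left).
January has 31 days (100 left).
February has 29 days (71 left).
March has 31 days (40 left).
April has 30 days (10 left).
10 days into May → 10 May 2012.

10 May 2012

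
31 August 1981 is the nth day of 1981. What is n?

243

Days in months before August: 31 + 28 + 31 + 30 + 31 + 30 + 31 = 212.
Plus 31 days into August → day 243.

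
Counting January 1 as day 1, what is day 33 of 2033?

January has 31 days (33 − 31 = 2 remain).
2 into February → February 2.

February 2, 2033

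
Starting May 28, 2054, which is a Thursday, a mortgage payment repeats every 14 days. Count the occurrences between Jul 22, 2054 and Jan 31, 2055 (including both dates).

14

Occurrences land 14·i days after May 28, 2054 for i = 0, 1, 2, …
Jul 22, 2054 is 55 days after the start; 55 ÷ 14 = 3 remainder 13; since the remainder is 13, round up to i = 4. First occurrence in the window: #5 on Jul 23, 2054 (4×14 = 56 days in).
Jan 31, 2055 is 248 days after the start; 248 ÷ 14 = 17 remainder 10. Last occurrence in the window: #18 on Jan 21, 2055.
Occurrences #5 through #18: 14 in total.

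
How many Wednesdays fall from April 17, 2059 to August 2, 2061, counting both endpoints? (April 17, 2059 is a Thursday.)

April 17, 2059 is a Thursday; the first Wednesday on or after it is April 23, 2059 (6 days later).
From April 23, 2059 to August 2, 2061: 252 + 366 + 214 = 832 days (rest of 2059, 2060, to August 2, 2061 in 2061).
832 ÷ 7 = 118 full weeks with remainder 6, so 118 more Wednesdays after the first → 119.

119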